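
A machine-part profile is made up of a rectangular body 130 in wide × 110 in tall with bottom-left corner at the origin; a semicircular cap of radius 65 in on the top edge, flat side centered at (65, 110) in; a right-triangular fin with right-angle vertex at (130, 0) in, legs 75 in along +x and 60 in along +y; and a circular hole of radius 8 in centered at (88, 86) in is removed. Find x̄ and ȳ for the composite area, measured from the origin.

x̄ = 73.61 in, ȳ = 75.15 in

Part | A | x̄ᵢ | ȳᵢ | A·x̄ᵢ | A·ȳᵢ
rectangular body | 14300.00 | 65.00 | 55.00 | 929500.00 | 786500.00
semicircular top | 6636.61 | 65.00 | 137.59 | 431379.94 | 913110.93
triangular fin | 2250.00 | 155.00 | 20.00 | 348750.00 | 45000.00
hole | -201.06 | 88.00 | 86.00 | -17693.45 | -17291.33
Σ | 22985.55 |  |  | 1691936.49 | 1727319.60
x̄ = 1691936.49 / 22985.55 = 73.61 in
ȳ = 1727319.60 / 22985.55 = 75.15 in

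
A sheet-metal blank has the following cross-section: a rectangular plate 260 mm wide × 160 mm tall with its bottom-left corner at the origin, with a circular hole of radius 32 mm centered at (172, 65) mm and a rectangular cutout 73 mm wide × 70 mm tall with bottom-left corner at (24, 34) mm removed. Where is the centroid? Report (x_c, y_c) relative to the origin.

x_c = 136.61 mm, y_c = 83.14 mm

Part | A | x̄ᵢ | ȳᵢ | A·x̄ᵢ | A·ȳᵢ
plate | 41600.00 | 130.00 | 80.00 | 5408000.00 | 3328000.00
hole 1 | -3216.99 | 172.00 | 65.00 | -553322.43 | -209104.41
hole 2 | -5110.00 | 60.50 | 69.00 | -309155.00 | -352590.00
Σ | 33273.01 |  |  | 4545522.57 | 2766305.59
x_c = 4545522.57 / 33273.01 = 136.61 mm
y_c = 2766305.59 / 33273.01 = 83.14 mm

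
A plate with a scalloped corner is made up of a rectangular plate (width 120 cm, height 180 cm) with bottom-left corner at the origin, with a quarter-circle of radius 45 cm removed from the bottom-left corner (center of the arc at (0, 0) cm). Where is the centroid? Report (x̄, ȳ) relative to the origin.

plate: A = 120 × 180 = 21600.00, centroid at (60.00, 90.00).
removed quarter-circle: A = −¼π·45² = -1590.43, centroid at (19.10, 19.10).
ΣA = 20009.57 cm²
ΣAx̄ = (21600.00)(60.00) + (-1590.43)(19.10) = 1265625.00 cm³
ΣAȳ = (21600.00)(90.00) + (-1590.43)(19.10) = 1913625.00 cm³
x̄ = 1265625.00 / 20009.57 = 63.25 cm
ȳ = 1913625.00 / 20009.57 = 95.64 cm

x̄ = 63.25 cm, ȳ = 95.64 cm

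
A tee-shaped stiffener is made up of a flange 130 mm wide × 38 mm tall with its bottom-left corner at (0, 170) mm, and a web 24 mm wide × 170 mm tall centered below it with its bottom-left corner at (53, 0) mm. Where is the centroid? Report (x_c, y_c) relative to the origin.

web: A = 24 × 170 = 4080.00, centroid at (65.00, 85.00).
flange: A = 130 × 38 = 4940.00, centroid at (65.00, 189.00).
ΣA = 9020.00 mm²
ΣAx_c = (4080.00)(65.00) + (4940.00)(65.00) = 586300.00 mm³
ΣAy_c = (4080.00)(85.00) + (4940.00)(189.00) = 1280460.00 mm³
x_c = 586300.00 / 9020.00 = 65.00 mm
y_c = 1280460.00 / 9020.00 = 141.96 mm

x_c = 65.00 mm, y_c = 141.96 mm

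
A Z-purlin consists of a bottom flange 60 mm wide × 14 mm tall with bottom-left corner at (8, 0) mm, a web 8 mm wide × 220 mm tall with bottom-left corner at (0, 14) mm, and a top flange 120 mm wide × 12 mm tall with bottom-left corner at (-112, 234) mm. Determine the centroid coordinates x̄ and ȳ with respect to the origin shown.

bottom flange: A = 60 × 14 = 840.00, centroid at (38.00, 7.00).
web: A = 8 × 220 = 1760.00, centroid at (4.00, 124.00).
top flange: A = 120 × 12 = 1440.00, centroid at (-52.00, 240.00).
ΣA = 4040.00 mm², ΣAx̄ = -35920.00 mm³, ΣAȳ = 569720.00 mm³.
x̄ = -35920.00/4040.00 = -8.89 mm; ȳ = 569720.00/4040.00 = 141.02 mm.

x̄ = -8.89 mm, ȳ = 141.02 mm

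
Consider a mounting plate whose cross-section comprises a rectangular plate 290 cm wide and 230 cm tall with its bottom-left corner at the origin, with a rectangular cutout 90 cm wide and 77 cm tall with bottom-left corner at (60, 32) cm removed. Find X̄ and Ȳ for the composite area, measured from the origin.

plate: A = 290 × 230 = 66700.00, centroid at (145.00, 115.00).
hole: A = −(90 × 77) = -6930.00, centroid at (105.00, 70.50).
ΣA = 59770.00 cm²
ΣAX̄ = (66700.00)(145.00) + (-6930.00)(105.00) = 8943850.00 cm³
ΣAȲ = (66700.00)(115.00) + (-6930.00)(70.50) = 7181935.00 cm³
X̄ = 8943850.00 / 59770.00 = 149.64 cm
Ȳ = 7181935.00 / 59770.00 = 120.16 cm

X̄ = 149.64 cm, Ȳ = 120.16 cm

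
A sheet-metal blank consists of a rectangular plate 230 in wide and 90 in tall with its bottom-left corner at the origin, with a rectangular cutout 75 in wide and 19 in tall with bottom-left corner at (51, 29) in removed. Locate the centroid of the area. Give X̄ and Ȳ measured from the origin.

X̄ = 116.96 in, Ȳ = 45.48 in

Part | A | x̄ᵢ | ȳᵢ | A·x̄ᵢ | A·ȳᵢ
plate | 20700.00 | 115.00 | 45.00 | 2380500.00 | 931500.00
hole | -1425.00 | 88.50 | 38.50 | -126112.50 | -54862.50
Σ | 19275.00 |  |  | 2254387.50 | 876637.50
X̄ = 2254387.50 / 19275.00 = 116.96 in
Ȳ = 876637.50 / 19275.00 = 45.48 in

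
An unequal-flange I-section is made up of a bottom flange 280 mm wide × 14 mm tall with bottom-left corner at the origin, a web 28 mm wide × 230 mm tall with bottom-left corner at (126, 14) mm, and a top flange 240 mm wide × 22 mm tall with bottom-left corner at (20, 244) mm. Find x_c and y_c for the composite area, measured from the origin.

x_c = 140.00 mm, y_c = 140.96 mm

bottom flange: A = 280 × 14 = 3920.00, centroid at (140.00, 7.00).
web: A = 28 × 230 = 6440.00, centroid at (140.00, 129.00).
top flange: A = 240 × 22 = 5280.00, centroid at (140.00, 255.00).
ΣA = 15640.00 mm²
ΣAx_c = (3920.00)(140.00) + (6440.00)(140.00) + (5280.00)(140.00) = 2189600.00 mm³
ΣAy_c = (3920.00)(7.00) + (6440.00)(129.00) + (5280.00)(255.00) = 2204600.00 mm³
x_c = 2189600.00 / 15640.00 = 140.00 mm
y_c = 2204600.00 / 15640.00 = 140.96 mm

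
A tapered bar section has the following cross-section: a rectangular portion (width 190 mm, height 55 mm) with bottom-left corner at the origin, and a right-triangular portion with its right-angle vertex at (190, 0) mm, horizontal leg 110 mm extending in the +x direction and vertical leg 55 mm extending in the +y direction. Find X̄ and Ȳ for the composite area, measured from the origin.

X̄ = 124.56 mm, Ȳ = 25.44 mm

rectangular portion: A = 190 × 55 = 10450.00, centroid at (95.00, 27.50).
triangular portion: A = ½·110·55 = 3025.00, centroid at (226.67, 18.33).
ΣA = 13475.00 mm², ΣAX̄ = 1678416.67 mm³, ΣAȲ = 342833.33 mm³.
X̄ = 1678416.67/13475.00 = 124.56 mm; Ȳ = 342833.33/13475.00 = 25.44 mm.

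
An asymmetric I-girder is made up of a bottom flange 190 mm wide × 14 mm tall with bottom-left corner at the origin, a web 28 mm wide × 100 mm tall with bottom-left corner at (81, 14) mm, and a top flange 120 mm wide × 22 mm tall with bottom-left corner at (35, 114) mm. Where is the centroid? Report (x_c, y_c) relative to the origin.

x_c = 95.00 mm, y_c = 65.16 mm

bottom flange: A = 190 × 14 = 2660.00, centroid at (95.00, 7.00).
web: A = 28 × 100 = 2800.00, centroid at (95.00, 64.00).
top flange: A = 120 × 22 = 2640.00, centroid at (95.00, 125.00).
ΣA = 8100.00 mm²
ΣAx_c = (2660.00)(95.00) + (2800.00)(95.00) + (2640.00)(95.00) = 769500.00 mm³
ΣAy_c = (2660.00)(7.00) + (2800.00)(64.00) + (2640.00)(125.00) = 527820.00 mm³
x_c = 769500.00 / 8100.00 = 95.00 mm
y_c = 527820.00 / 8100.00 = 65.16 mm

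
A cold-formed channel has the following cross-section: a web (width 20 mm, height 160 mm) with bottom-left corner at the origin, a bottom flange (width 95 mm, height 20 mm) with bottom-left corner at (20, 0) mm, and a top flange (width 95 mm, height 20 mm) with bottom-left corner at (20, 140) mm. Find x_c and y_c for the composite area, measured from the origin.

x_c = 41.21 mm, y_c = 80.00 mm

web: A = 20 × 160 = 3200.00, centroid at (10.00, 80.00).
bottom flange: A = 95 × 20 = 1900.00, centroid at (67.50, 10.00).
top flange: A = 95 × 20 = 1900.00, centroid at (67.50, 150.00).
ΣA = 7000.00 mm², ΣAx_c = 288500.00 mm³, ΣAy_c = 560000.00 mm³.
x_c = 288500.00/7000.00 = 41.21 mm; y_c = 560000.00/7000.00 = 80.00 mm.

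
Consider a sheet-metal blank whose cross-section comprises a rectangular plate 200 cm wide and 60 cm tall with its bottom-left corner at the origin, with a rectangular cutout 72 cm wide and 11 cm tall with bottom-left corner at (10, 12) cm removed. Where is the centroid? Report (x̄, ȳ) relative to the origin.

x̄ = 103.82 cm, ȳ = 30.88 cm

plate: A = 200 × 60 = 12000.00, centroid at (100.00, 30.00).
hole: A = −(72 × 11) = -792.00, centroid at (46.00, 17.50).
ΣA = 11208.00 cm², ΣAx̄ = 1163568.00 cm³, ΣAȳ = 346140.00 cm³.
x̄ = 1163568.00/11208.00 = 103.82 cm; ȳ = 346140.00/11208.00 = 30.88 cm.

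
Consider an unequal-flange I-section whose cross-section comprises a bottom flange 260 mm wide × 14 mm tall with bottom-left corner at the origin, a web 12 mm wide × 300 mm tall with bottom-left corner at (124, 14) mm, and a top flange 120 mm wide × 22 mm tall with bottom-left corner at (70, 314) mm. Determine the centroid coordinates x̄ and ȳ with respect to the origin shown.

Part | A | x̄ᵢ | ȳᵢ | A·x̄ᵢ | A·ȳᵢ
bottom flange | 3640.00 | 130.00 | 7.00 | 473200.00 | 25480.00
web | 3600.00 | 130.00 | 164.00 | 468000.00 | 590400.00
top flange | 2640.00 | 130.00 | 325.00 | 343200.00 | 858000.00
Σ | 9880.00 |  |  | 1284400.00 | 1473880.00
x̄ = 1284400.00 / 9880.00 = 130.00 mm
ȳ = 1473880.00 / 9880.00 = 149.18 mm

x̄ = 130.00 mm, ȳ = 149.18 mm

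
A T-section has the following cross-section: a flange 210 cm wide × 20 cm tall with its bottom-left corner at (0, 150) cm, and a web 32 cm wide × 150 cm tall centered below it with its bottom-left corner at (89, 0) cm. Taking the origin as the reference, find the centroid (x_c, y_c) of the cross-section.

x_c = 105.00 cm, y_c = 114.67 cm

web: A = 32 × 150 = 4800.00, centroid at (105.00, 75.00).
flange: A = 210 × 20 = 4200.00, centroid at (105.00, 160.00).
ΣA = 9000.00 cm²
ΣAx_c = (4800.00)(105.00) + (4200.00)(105.00) = 945000.00 cm³
ΣAy_c = (4800.00)(75.00) + (4200.00)(160.00) = 1032000.00 cm³
x_c = 945000.00 / 9000.00 = 105.00 cm
y_c = 1032000.00 / 9000.00 = 114.67 cm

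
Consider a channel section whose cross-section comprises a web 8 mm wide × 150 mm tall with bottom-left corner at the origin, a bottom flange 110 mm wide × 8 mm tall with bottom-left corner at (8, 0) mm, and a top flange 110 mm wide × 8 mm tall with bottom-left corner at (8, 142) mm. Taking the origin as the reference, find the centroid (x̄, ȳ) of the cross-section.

x̄ = 39.08 mm, ȳ = 75.00 mm

Part | A | x̄ᵢ | ȳᵢ | A·x̄ᵢ | A·ȳᵢ
web | 1200.00 | 4.00 | 75.00 | 4800.00 | 90000.00
bottom flange | 880.00 | 63.00 | 4.00 | 55440.00 | 3520.00
top flange | 880.00 | 63.00 | 146.00 | 55440.00 | 128480.00
Σ | 2960.00 |  |  | 115680.00 | 222000.00
x̄ = 115680.00 / 2960.00 = 39.08 mm
ȳ = 222000.00 / 2960.00 = 75.00 mm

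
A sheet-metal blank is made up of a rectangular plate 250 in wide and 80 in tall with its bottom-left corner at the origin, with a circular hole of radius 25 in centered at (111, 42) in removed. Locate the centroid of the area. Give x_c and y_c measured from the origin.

Part | A | x̄ᵢ | ȳᵢ | A·x̄ᵢ | A·ȳᵢ
plate | 20000.00 | 125.00 | 40.00 | 2500000.00 | 800000.00
hole | -1963.50 | 111.00 | 42.00 | -217947.99 | -82466.81
Σ | 18036.50 |  |  | 2282052.01 | 717533.19
x_c = 2282052.01 / 18036.50 = 126.52 in
y_c = 717533.19 / 18036.50 = 39.78 in

x_c = 126.52 in, y_c = 39.78 in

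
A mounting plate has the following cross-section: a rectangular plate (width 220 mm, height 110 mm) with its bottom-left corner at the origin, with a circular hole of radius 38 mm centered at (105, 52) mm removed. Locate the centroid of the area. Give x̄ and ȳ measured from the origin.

Part | A | x̄ᵢ | ȳᵢ | A·x̄ᵢ | A·ȳᵢ
plate | 24200.00 | 110.00 | 55.00 | 2662000.00 | 1331000.00
hole | -4536.46 | 105.00 | 52.00 | -476328.28 | -235895.91
Σ | 19663.54 |  |  | 2185671.72 | 1095104.09
x̄ = 2185671.72 / 19663.54 = 111.15 mm
ȳ = 1095104.09 / 19663.54 = 55.69 mm

x̄ = 111.15 mm, ȳ = 55.69 mm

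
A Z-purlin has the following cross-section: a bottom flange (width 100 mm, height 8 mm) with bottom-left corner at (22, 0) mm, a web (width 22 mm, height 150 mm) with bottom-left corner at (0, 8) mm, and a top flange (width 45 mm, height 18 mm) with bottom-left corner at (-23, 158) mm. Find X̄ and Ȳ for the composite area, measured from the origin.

Part | A | x̄ᵢ | ȳᵢ | A·x̄ᵢ | A·ȳᵢ
bottom flange | 800.00 | 72.00 | 4.00 | 57600.00 | 3200.00
web | 3300.00 | 11.00 | 83.00 | 36300.00 | 273900.00
top flange | 810.00 | -0.50 | 167.00 | -405.00 | 135270.00
Σ | 4910.00 |  |  | 93495.00 | 412370.00
X̄ = 93495.00 / 4910.00 = 19.04 mm
Ȳ = 412370.00 / 4910.00 = 83.99 mm

X̄ = 19.04 mm, Ȳ = 83.99 mm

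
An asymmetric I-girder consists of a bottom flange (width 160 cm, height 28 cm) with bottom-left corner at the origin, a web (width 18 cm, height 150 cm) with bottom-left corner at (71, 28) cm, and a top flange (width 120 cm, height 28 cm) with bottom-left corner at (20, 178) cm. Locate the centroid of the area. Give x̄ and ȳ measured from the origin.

x̄ = 80.00 cm, ȳ = 93.54 cm

Part | A | x̄ᵢ | ȳᵢ | A·x̄ᵢ | A·ȳᵢ
bottom flange | 4480.00 | 80.00 | 14.00 | 358400.00 | 62720.00
web | 2700.00 | 80.00 | 103.00 | 216000.00 | 278100.00
top flange | 3360.00 | 80.00 | 192.00 | 268800.00 | 645120.00
Σ | 10540.00 |  |  | 843200.00 | 985940.00
x̄ = 843200.00 / 10540.00 = 80.00 cm
ȳ = 985940.00 / 10540.00 = 93.54 cm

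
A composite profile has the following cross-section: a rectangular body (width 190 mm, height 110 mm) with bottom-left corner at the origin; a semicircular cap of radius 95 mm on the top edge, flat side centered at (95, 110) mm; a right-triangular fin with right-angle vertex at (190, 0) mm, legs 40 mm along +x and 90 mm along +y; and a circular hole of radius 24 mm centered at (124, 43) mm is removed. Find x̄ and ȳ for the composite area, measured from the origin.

x̄ = 99.06 mm, ȳ = 92.87 mm

Part | A | x̄ᵢ | ȳᵢ | A·x̄ᵢ | A·ȳᵢ
rectangular body | 20900.00 | 95.00 | 55.00 | 1985500.00 | 1149500.00
semicircular top | 14176.44 | 95.00 | 150.32 | 1346761.50 | 2130991.39
triangular fin | 1800.00 | 203.33 | 30.00 | 366000.00 | 54000.00
hole | -1809.56 | 124.00 | 43.00 | -224385.11 | -77810.97
Σ | 35066.88 |  |  | 3473876.39 | 3256680.42
x̄ = 3473876.39 / 35066.88 = 99.06 mm
ȳ = 3256680.42 / 35066.88 = 92.87 mm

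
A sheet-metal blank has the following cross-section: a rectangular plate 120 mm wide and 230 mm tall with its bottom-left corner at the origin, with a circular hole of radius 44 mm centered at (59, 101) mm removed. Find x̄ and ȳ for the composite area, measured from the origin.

Part | A | x̄ᵢ | ȳᵢ | A·x̄ᵢ | A·ȳᵢ
plate | 27600.00 | 60.00 | 115.00 | 1656000.00 | 3174000.00
hole | -6082.12 | 59.00 | 101.00 | -358845.28 | -614294.46
Σ | 21517.88 |  |  | 1297154.72 | 2559705.54
x̄ = 1297154.72 / 21517.88 = 60.28 mm
ȳ = 2559705.54 / 21517.88 = 118.96 mm

x̄ = 60.28 mm, ȳ = 118.96 mm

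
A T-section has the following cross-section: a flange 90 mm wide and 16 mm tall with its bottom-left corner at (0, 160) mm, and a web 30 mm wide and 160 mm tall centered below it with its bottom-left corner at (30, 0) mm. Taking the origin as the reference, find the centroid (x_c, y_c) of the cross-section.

x_c = 45.00 mm, y_c = 100.31 mm

web: A = 30 × 160 = 4800.00, centroid at (45.00, 80.00).
flange: A = 90 × 16 = 1440.00, centroid at (45.00, 168.00).
ΣA = 6240.00 mm², ΣAx_c = 280800.00 mm³, ΣAy_c = 625920.00 mm³.
x_c = 280800.00/6240.00 = 45.00 mm; y_c = 625920.00/6240.00 = 100.31 mm.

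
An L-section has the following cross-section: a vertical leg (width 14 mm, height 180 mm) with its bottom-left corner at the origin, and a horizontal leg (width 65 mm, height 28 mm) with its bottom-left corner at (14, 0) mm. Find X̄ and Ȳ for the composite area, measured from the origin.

X̄ = 23.56 mm, Ȳ = 58.13 mm

Part | A | x̄ᵢ | ȳᵢ | A·x̄ᵢ | A·ȳᵢ
vertical leg | 2520.00 | 7.00 | 90.00 | 17640.00 | 226800.00
horizontal leg | 1820.00 | 46.50 | 14.00 | 84630.00 | 25480.00
Σ | 4340.00 |  |  | 102270.00 | 252280.00
X̄ = 102270.00 / 4340.00 = 23.56 mm
Ȳ = 252280.00 / 4340.00 = 58.13 mm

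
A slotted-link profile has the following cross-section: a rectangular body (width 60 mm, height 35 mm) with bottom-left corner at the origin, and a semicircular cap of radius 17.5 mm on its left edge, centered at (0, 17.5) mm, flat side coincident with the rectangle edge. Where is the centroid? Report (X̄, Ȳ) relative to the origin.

X̄ = 23.02 mm, Ȳ = 17.50 mm

Part | A | x̄ᵢ | ȳᵢ | A·x̄ᵢ | A·ȳᵢ
rectangular body | 2100.00 | 30.00 | 17.50 | 63000.00 | 36750.00
semicircular end | 481.06 | -7.43 | 17.50 | -3572.92 | 8418.49
Σ | 2581.06 |  |  | 59427.08 | 45168.49
X̄ = 59427.08 / 2581.06 = 23.02 mm
Ȳ = 45168.49 / 2581.06 = 17.50 mm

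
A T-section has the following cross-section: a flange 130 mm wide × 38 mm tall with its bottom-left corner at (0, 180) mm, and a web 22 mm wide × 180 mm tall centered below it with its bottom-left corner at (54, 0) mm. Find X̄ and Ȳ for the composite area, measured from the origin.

X̄ = 65.00 mm, Ȳ = 150.50 mm

web: A = 22 × 180 = 3960.00, centroid at (65.00, 90.00).
flange: A = 130 × 38 = 4940.00, centroid at (65.00, 199.00).
ΣA = 8900.00 mm²
ΣAX̄ = (3960.00)(65.00) + (4940.00)(65.00) = 578500.00 mm³
ΣAȲ = (3960.00)(90.00) + (4940.00)(199.00) = 1339460.00 mm³
X̄ = 578500.00 / 8900.00 = 65.00 mm
Ȳ = 1339460.00 / 8900.00 = 150.50 mm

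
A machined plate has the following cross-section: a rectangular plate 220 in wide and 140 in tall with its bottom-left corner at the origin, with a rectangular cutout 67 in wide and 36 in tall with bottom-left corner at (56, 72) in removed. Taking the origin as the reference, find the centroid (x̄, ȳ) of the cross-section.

Part | A | x̄ᵢ | ȳᵢ | A·x̄ᵢ | A·ȳᵢ
plate | 30800.00 | 110.00 | 70.00 | 3388000.00 | 2156000.00
hole | -2412.00 | 89.50 | 90.00 | -215874.00 | -217080.00
Σ | 28388.00 |  |  | 3172126.00 | 1938920.00
x̄ = 3172126.00 / 28388.00 = 111.74 in
ȳ = 1938920.00 / 28388.00 = 68.30 in

x̄ = 111.74 in, ȳ = 68.30 in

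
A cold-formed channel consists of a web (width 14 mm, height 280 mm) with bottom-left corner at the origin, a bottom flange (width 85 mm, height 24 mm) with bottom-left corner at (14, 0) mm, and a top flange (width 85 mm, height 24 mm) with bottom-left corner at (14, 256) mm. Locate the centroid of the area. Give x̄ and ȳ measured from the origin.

web: A = 14 × 280 = 3920.00, centroid at (7.00, 140.00).
bottom flange: A = 85 × 24 = 2040.00, centroid at (56.50, 12.00).
top flange: A = 85 × 24 = 2040.00, centroid at (56.50, 268.00).
ΣA = 8000.00 mm²
ΣAx̄ = (3920.00)(7.00) + (2040.00)(56.50) + (2040.00)(56.50) = 257960.00 mm³
ΣAȳ = (3920.00)(140.00) + (2040.00)(12.00) + (2040.00)(268.00) = 1120000.00 mm³
x̄ = 257960.00 / 8000.00 = 32.24 mm
ȳ = 1120000.00 / 8000.00 = 140.00 mm

x̄ = 32.24 mm, ȳ = 140.00 mm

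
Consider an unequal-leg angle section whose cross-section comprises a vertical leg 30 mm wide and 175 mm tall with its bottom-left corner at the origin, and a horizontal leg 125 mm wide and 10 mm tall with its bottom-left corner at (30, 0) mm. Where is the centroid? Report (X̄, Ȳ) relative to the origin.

Part | A | x̄ᵢ | ȳᵢ | A·x̄ᵢ | A·ȳᵢ
vertical leg | 5250.00 | 15.00 | 87.50 | 78750.00 | 459375.00
horizontal leg | 1250.00 | 92.50 | 5.00 | 115625.00 | 6250.00
Σ | 6500.00 |  |  | 194375.00 | 465625.00
X̄ = 194375.00 / 6500.00 = 29.90 mm
Ȳ = 465625.00 / 6500.00 = 71.63 mm

X̄ = 29.90 mm, Ȳ = 71.63 mm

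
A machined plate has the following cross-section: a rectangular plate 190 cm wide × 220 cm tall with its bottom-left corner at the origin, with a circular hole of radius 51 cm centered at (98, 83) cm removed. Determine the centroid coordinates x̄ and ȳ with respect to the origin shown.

plate: A = 190 × 220 = 41800.00, centroid at (95.00, 110.00).
hole: A = −π·51² = -8171.28, centroid at (98.00, 83.00).
ΣA = 33628.72 cm²
ΣAx̄ = (41800.00)(95.00) + (-8171.28)(98.00) = 3170214.32 cm³
ΣAȳ = (41800.00)(110.00) + (-8171.28)(83.00) = 3919783.55 cm³
x̄ = 3170214.32 / 33628.72 = 94.27 cm
ȳ = 3919783.55 / 33628.72 = 116.56 cm

x̄ = 94.27 cm, ȳ = 116.56 cm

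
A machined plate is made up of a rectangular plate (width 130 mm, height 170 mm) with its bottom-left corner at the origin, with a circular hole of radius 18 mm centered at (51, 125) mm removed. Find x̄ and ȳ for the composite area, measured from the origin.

x̄ = 65.68 mm, ȳ = 83.07 mm

plate: A = 130 × 170 = 22100.00, centroid at (65.00, 85.00).
hole: A = −π·18² = -1017.88, centroid at (51.00, 125.00).
ΣA = 21082.12 mm², ΣAx̄ = 1384588.32 mm³, ΣAȳ = 1751265.50 mm³.
x̄ = 1384588.32/21082.12 = 65.68 mm; ȳ = 1751265.50/21082.12 = 83.07 mm.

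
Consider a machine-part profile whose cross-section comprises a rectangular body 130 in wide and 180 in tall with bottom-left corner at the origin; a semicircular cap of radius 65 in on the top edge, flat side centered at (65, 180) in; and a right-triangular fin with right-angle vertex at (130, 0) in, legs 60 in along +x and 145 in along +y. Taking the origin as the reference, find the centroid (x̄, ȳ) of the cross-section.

x̄ = 75.75 in, ȳ = 107.42 in

rectangular body: A = 130 × 180 = 23400.00, centroid at (65.00, 90.00).
semicircular top: A = ½π·65² = 6636.61, centroid at (65.00, 207.59).
triangular fin: A = ½·60·145 = 4350.00, centroid at (150.00, 48.33).
ΣA = 34386.61 in²
ΣAx̄ = (23400.00)(65.00) + (6636.61)(65.00) + (4350.00)(150.00) = 2604879.94 in³
ΣAȳ = (23400.00)(90.00) + (6636.61)(207.59) + (4350.00)(48.33) = 3693923.94 in³
x̄ = 2604879.94 / 34386.61 = 75.75 in
ȳ = 3693923.94 / 34386.61 = 107.42 in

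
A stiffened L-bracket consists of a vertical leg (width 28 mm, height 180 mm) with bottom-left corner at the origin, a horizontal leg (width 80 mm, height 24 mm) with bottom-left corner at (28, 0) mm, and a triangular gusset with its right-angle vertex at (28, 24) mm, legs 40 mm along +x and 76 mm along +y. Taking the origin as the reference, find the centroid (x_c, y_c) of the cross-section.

Part | A | x̄ᵢ | ȳᵢ | A·x̄ᵢ | A·ȳᵢ
vertical leg | 5040.00 | 14.00 | 90.00 | 70560.00 | 453600.00
horizontal leg | 1920.00 | 68.00 | 12.00 | 130560.00 | 23040.00
gusset | 1520.00 | 41.33 | 49.33 | 62826.67 | 74986.67
Σ | 8480.00 |  |  | 263946.67 | 551626.67
x_c = 263946.67 / 8480.00 = 31.13 mm
y_c = 551626.67 / 8480.00 = 65.05 mm

x_c = 31.13 mm, y_c = 65.05 mm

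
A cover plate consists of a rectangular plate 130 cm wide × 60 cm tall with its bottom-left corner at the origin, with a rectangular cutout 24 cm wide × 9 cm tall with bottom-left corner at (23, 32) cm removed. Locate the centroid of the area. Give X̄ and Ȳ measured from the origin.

X̄ = 65.85 cm, Ȳ = 29.81 cm

Part | A | x̄ᵢ | ȳᵢ | A·x̄ᵢ | A·ȳᵢ
plate | 7800.00 | 65.00 | 30.00 | 507000.00 | 234000.00
hole | -216.00 | 35.00 | 36.50 | -7560.00 | -7884.00
Σ | 7584.00 |  |  | 499440.00 | 226116.00
X̄ = 499440.00 / 7584.00 = 65.85 cm
Ȳ = 226116.00 / 7584.00 = 29.81 cm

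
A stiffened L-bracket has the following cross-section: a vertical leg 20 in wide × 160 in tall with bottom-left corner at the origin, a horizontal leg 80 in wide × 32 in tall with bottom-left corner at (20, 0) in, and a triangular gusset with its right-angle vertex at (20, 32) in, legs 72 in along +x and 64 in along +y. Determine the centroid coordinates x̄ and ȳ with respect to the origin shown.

vertical leg: A = 20 × 160 = 3200.00, centroid at (10.00, 80.00).
horizontal leg: A = 80 × 32 = 2560.00, centroid at (60.00, 16.00).
gusset: A = ½·72·64 = 2304.00, centroid at (44.00, 53.33).
ΣA = 8064.00 in², ΣAx̄ = 286976.00 in³, ΣAȳ = 419840.00 in³.
x̄ = 286976.00/8064.00 = 35.59 in; ȳ = 419840.00/8064.00 = 52.06 in.

x̄ = 35.59 in, ȳ = 52.06 in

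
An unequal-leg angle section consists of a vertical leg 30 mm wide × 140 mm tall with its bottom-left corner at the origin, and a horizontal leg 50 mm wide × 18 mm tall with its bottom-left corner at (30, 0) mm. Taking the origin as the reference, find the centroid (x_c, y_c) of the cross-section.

x_c = 22.06 mm, y_c = 59.24 mm

vertical leg: A = 30 × 140 = 4200.00, centroid at (15.00, 70.00).
horizontal leg: A = 50 × 18 = 900.00, centroid at (55.00, 9.00).
ΣA = 5100.00 mm²
ΣAx_c = (4200.00)(15.00) + (900.00)(55.00) = 112500.00 mm³
ΣAy_c = (4200.00)(70.00) + (900.00)(9.00) = 302100.00 mm³
x_c = 112500.00 / 5100.00 = 22.06 mm
y_c = 302100.00 / 5100.00 = 59.24 mm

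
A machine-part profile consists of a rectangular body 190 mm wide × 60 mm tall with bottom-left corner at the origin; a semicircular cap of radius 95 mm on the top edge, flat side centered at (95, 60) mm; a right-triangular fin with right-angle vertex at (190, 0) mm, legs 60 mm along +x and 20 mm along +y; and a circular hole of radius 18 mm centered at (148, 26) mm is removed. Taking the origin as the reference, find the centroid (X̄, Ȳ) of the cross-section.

X̄ = 95.60 mm, Ȳ = 69.23 mm

rectangular body: A = 190 × 60 = 11400.00, centroid at (95.00, 30.00).
semicircular top: A = ½π·95² = 14176.44, centroid at (95.00, 100.32).
triangular fin: A = ½·60·20 = 600.00, centroid at (210.00, 6.67).
hole: A = −π·18² = -1017.88, centroid at (148.00, 26.00).
ΣA = 25158.56 mm²
ΣAX̄ = (11400.00)(95.00) + (14176.44)(95.00) + (600.00)(210.00) + (-1017.88)(148.00) = 2405115.85 mm³
ΣAȲ = (11400.00)(30.00) + (14176.44)(100.32) + (600.00)(6.67) + (-1017.88)(26.00) = 1741704.77 mm³
X̄ = 2405115.85 / 25158.56 = 95.60 mm
Ȳ = 1741704.77 / 25158.56 = 69.23 mm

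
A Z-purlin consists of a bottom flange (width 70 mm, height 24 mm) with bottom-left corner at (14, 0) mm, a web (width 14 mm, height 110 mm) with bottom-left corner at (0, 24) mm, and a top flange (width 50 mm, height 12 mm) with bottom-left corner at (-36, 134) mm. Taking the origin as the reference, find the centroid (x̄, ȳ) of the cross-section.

x̄ = 22.64 mm, ȳ = 59.12 mm

bottom flange: A = 70 × 24 = 1680.00, centroid at (49.00, 12.00).
web: A = 14 × 110 = 1540.00, centroid at (7.00, 79.00).
top flange: A = 50 × 12 = 600.00, centroid at (-11.00, 140.00).
ΣA = 3820.00 mm²
ΣAx̄ = (1680.00)(49.00) + (1540.00)(7.00) + (600.00)(-11.00) = 86500.00 mm³
ΣAȳ = (1680.00)(12.00) + (1540.00)(79.00) + (600.00)(140.00) = 225820.00 mm³
x̄ = 86500.00 / 3820.00 = 22.64 mm
ȳ = 225820.00 / 3820.00 = 59.12 mm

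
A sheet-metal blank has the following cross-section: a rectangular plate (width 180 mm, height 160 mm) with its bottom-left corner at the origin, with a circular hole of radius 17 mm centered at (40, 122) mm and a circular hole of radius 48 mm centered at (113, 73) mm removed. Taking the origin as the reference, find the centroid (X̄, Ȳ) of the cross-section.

plate: A = 180 × 160 = 28800.00, centroid at (90.00, 80.00).
hole 1: A = −π·17² = -907.92, centroid at (40.00, 122.00).
hole 2: A = −π·48² = -7238.23, centroid at (113.00, 73.00).
ΣA = 20653.85 mm²
ΣAX̄ = (28800.00)(90.00) + (-907.92)(40.00) + (-7238.23)(113.00) = 1737763.26 mm³
ΣAȲ = (28800.00)(80.00) + (-907.92)(122.00) + (-7238.23)(73.00) = 1664842.97 mm³
X̄ = 1737763.26 / 20653.85 = 84.14 mm
Ȳ = 1664842.97 / 20653.85 = 80.61 mm

X̄ = 84.14 mm, Ȳ = 80.61 mm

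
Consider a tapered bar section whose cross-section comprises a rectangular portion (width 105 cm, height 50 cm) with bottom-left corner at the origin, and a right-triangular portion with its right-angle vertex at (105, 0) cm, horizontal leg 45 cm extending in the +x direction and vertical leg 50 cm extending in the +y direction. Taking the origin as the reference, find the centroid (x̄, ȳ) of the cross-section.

rectangular portion: A = 105 × 50 = 5250.00, centroid at (52.50, 25.00).
triangular portion: A = ½·45·50 = 1125.00, centroid at (120.00, 16.67).
ΣA = 6375.00 cm², ΣAx̄ = 410625.00 cm³, ΣAȳ = 150000.00 cm³.
x̄ = 410625.00/6375.00 = 64.41 cm; ȳ = 150000.00/6375.00 = 23.53 cm.

x̄ = 64.41 cm, ȳ = 23.53 cm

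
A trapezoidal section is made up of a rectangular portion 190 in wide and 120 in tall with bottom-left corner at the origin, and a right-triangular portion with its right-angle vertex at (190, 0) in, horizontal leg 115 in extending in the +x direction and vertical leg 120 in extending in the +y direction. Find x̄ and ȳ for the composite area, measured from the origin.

Part | A | x̄ᵢ | ȳᵢ | A·x̄ᵢ | A·ȳᵢ
rectangular portion | 22800.00 | 95.00 | 60.00 | 2166000.00 | 1368000.00
triangular portion | 6900.00 | 228.33 | 40.00 | 1575500.00 | 276000.00
Σ | 29700.00 |  |  | 3741500.00 | 1644000.00
x̄ = 3741500.00 / 29700.00 = 125.98 in
ȳ = 1644000.00 / 29700.00 = 55.35 in

x̄ = 125.98 in, ȳ = 55.35 in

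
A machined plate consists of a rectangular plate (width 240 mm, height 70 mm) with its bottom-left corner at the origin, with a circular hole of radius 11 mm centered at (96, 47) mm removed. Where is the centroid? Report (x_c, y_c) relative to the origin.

x_c = 120.56 mm, y_c = 34.72 mm

Part | A | x̄ᵢ | ȳᵢ | A·x̄ᵢ | A·ȳᵢ
plate | 16800.00 | 120.00 | 35.00 | 2016000.00 | 588000.00
hole | -380.13 | 96.00 | 47.00 | -36492.74 | -17866.24
Σ | 16419.87 |  |  | 1979507.26 | 570133.76
x_c = 1979507.26 / 16419.87 = 120.56 mm
y_c = 570133.76 / 16419.87 = 34.72 mm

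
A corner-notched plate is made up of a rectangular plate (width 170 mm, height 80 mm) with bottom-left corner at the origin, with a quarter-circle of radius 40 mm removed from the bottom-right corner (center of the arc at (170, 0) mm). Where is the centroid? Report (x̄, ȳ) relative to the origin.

Part | A | x̄ᵢ | ȳᵢ | A·x̄ᵢ | A·ȳᵢ
plate | 13600.00 | 85.00 | 40.00 | 1156000.00 | 544000.00
removed quarter-circle | -1256.64 | 153.02 | 16.98 | -192294.97 | -21333.33
Σ | 12343.36 |  |  | 963705.03 | 522666.67
x̄ = 963705.03 / 12343.36 = 78.07 mm
ȳ = 522666.67 / 12343.36 = 42.34 mm

x̄ = 78.07 mm, ȳ = 42.34 mm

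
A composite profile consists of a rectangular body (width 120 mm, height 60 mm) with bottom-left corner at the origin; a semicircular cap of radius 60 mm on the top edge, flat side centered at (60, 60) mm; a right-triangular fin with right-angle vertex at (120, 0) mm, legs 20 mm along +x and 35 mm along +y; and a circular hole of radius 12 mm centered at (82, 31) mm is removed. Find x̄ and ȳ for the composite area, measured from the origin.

Part | A | x̄ᵢ | ȳᵢ | A·x̄ᵢ | A·ȳᵢ
rectangular body | 7200.00 | 60.00 | 30.00 | 432000.00 | 216000.00
semicircular top | 5654.87 | 60.00 | 85.46 | 339292.01 | 483292.01
triangular fin | 350.00 | 126.67 | 11.67 | 44333.33 | 4083.33
hole | -452.39 | 82.00 | 31.00 | -37095.93 | -14024.07
Σ | 12752.48 |  |  | 778529.41 | 689351.27
x̄ = 778529.41 / 12752.48 = 61.05 mm
ȳ = 689351.27 / 12752.48 = 54.06 mm

x̄ = 61.05 mm, ȳ = 54.06 mm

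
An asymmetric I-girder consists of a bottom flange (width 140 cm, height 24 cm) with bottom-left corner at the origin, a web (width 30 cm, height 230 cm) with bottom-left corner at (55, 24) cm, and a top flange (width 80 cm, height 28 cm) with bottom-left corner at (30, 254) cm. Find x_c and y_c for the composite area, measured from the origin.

bottom flange: A = 140 × 24 = 3360.00, centroid at (70.00, 12.00).
web: A = 30 × 230 = 6900.00, centroid at (70.00, 139.00).
top flange: A = 80 × 28 = 2240.00, centroid at (70.00, 268.00).
ΣA = 12500.00 cm², ΣAx_c = 875000.00 cm³, ΣAy_c = 1599740.00 cm³.
x_c = 875000.00/12500.00 = 70.00 cm; y_c = 1599740.00/12500.00 = 127.98 cm.

x_c = 70.00 cm, y_c = 127.98 cm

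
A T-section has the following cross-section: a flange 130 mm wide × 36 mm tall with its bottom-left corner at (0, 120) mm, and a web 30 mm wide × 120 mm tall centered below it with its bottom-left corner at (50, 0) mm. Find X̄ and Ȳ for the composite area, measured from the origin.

X̄ = 65.00 mm, Ȳ = 104.09 mm

web: A = 30 × 120 = 3600.00, centroid at (65.00, 60.00).
flange: A = 130 × 36 = 4680.00, centroid at (65.00, 138.00).
ΣA = 8280.00 mm², ΣAX̄ = 538200.00 mm³, ΣAȲ = 861840.00 mm³.
X̄ = 538200.00/8280.00 = 65.00 mm; Ȳ = 861840.00/8280.00 = 104.09 mm.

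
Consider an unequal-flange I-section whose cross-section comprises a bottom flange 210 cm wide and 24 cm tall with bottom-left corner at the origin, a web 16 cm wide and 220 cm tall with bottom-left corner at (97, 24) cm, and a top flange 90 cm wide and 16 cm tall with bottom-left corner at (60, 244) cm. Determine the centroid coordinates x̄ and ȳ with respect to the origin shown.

bottom flange: A = 210 × 24 = 5040.00, centroid at (105.00, 12.00).
web: A = 16 × 220 = 3520.00, centroid at (105.00, 134.00).
top flange: A = 90 × 16 = 1440.00, centroid at (105.00, 252.00).
ΣA = 10000.00 cm²
ΣAx̄ = (5040.00)(105.00) + (3520.00)(105.00) + (1440.00)(105.00) = 1050000.00 cm³
ΣAȳ = (5040.00)(12.00) + (3520.00)(134.00) + (1440.00)(252.00) = 895040.00 cm³
x̄ = 1050000.00 / 10000.00 = 105.00 cm
ȳ = 895040.00 / 10000.00 = 89.50 cm

x̄ = 105.00 cm, ȳ = 89.50 cm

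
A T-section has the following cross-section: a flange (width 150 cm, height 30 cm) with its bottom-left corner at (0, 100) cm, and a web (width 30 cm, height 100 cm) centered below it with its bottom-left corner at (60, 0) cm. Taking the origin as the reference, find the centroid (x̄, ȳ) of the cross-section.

x̄ = 75.00 cm, ȳ = 89.00 cm

web: A = 30 × 100 = 3000.00, centroid at (75.00, 50.00).
flange: A = 150 × 30 = 4500.00, centroid at (75.00, 115.00).
ΣA = 7500.00 cm², ΣAx̄ = 562500.00 cm³, ΣAȳ = 667500.00 cm³.
x̄ = 562500.00/7500.00 = 75.00 cm; ȳ = 667500.00/7500.00 = 89.00 cm.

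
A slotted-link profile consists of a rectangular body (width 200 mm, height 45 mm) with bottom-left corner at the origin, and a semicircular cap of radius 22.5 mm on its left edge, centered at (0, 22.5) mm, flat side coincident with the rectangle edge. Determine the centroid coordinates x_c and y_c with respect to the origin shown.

x_c = 91.11 mm, y_c = 22.50 mm

Part | A | x̄ᵢ | ȳᵢ | A·x̄ᵢ | A·ȳᵢ
rectangular body | 9000.00 | 100.00 | 22.50 | 900000.00 | 202500.00
semicircular end | 795.22 | -9.55 | 22.50 | -7593.75 | 17892.35
Σ | 9795.22 |  |  | 892406.25 | 220392.35
x_c = 892406.25 / 9795.22 = 91.11 mm
y_c = 220392.35 / 9795.22 = 22.50 mm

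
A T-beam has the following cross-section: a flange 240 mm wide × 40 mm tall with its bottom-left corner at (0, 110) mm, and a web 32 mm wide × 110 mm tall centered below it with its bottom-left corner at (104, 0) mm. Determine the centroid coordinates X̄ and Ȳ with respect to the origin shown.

X̄ = 120.00 mm, Ȳ = 109.88 mm

web: A = 32 × 110 = 3520.00, centroid at (120.00, 55.00).
flange: A = 240 × 40 = 9600.00, centroid at (120.00, 130.00).
ΣA = 13120.00 mm², ΣAX̄ = 1574400.00 mm³, ΣAȲ = 1441600.00 mm³.
X̄ = 1574400.00/13120.00 = 120.00 mm; Ȳ = 1441600.00/13120.00 = 109.88 mm.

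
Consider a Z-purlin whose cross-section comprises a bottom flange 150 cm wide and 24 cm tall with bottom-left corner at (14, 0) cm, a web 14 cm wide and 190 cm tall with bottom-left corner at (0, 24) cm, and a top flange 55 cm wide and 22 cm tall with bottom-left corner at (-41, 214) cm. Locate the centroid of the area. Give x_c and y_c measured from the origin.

bottom flange: A = 150 × 24 = 3600.00, centroid at (89.00, 12.00).
web: A = 14 × 190 = 2660.00, centroid at (7.00, 119.00).
top flange: A = 55 × 22 = 1210.00, centroid at (-13.50, 225.00).
ΣA = 7470.00 cm², ΣAx_c = 322685.00 cm³, ΣAy_c = 631990.00 cm³.
x_c = 322685.00/7470.00 = 43.20 cm; y_c = 631990.00/7470.00 = 84.60 cm.

x_c = 43.20 cm, y_c = 84.60 cm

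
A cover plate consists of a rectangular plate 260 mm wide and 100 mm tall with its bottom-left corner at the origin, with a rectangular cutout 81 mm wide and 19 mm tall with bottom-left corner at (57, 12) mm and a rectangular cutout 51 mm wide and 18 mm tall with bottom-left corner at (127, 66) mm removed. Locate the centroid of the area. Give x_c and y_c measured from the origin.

Part | A | x̄ᵢ | ȳᵢ | A·x̄ᵢ | A·ȳᵢ
plate | 26000.00 | 130.00 | 50.00 | 3380000.00 | 1300000.00
hole 1 | -1539.00 | 97.50 | 21.50 | -150052.50 | -33088.50
hole 2 | -918.00 | 152.50 | 75.00 | -139995.00 | -68850.00
Σ | 23543.00 |  |  | 3089952.50 | 1198061.50
x_c = 3089952.50 / 23543.00 = 131.25 mm
y_c = 1198061.50 / 23543.00 = 50.89 mm

x_c = 131.25 mm, y_c = 50.89 mm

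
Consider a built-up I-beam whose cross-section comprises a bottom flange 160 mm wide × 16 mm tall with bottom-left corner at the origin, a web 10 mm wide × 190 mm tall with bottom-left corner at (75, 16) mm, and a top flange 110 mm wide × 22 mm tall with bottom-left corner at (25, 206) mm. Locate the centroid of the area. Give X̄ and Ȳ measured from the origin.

bottom flange: A = 160 × 16 = 2560.00, centroid at (80.00, 8.00).
web: A = 10 × 190 = 1900.00, centroid at (80.00, 111.00).
top flange: A = 110 × 22 = 2420.00, centroid at (80.00, 217.00).
ΣA = 6880.00 mm²
ΣAX̄ = (2560.00)(80.00) + (1900.00)(80.00) + (2420.00)(80.00) = 550400.00 mm³
ΣAȲ = (2560.00)(8.00) + (1900.00)(111.00) + (2420.00)(217.00) = 756520.00 mm³
X̄ = 550400.00 / 6880.00 = 80.00 mm
Ȳ = 756520.00 / 6880.00 = 109.96 mm

X̄ = 80.00 mm, Ȳ = 109.96 mm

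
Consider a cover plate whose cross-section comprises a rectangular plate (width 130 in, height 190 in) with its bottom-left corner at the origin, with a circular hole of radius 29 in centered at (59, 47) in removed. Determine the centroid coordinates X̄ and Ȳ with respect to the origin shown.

plate: A = 130 × 190 = 24700.00, centroid at (65.00, 95.00).
hole: A = −π·29² = -2642.08, centroid at (59.00, 47.00).
ΣA = 22057.92 in²
ΣAX̄ = (24700.00)(65.00) + (-2642.08)(59.00) = 1449617.31 in³
ΣAȲ = (24700.00)(95.00) + (-2642.08)(47.00) = 2222322.27 in³
X̄ = 1449617.31 / 22057.92 = 65.72 in
Ȳ = 2222322.27 / 22057.92 = 100.75 in

X̄ = 65.72 in, Ȳ = 100.75 in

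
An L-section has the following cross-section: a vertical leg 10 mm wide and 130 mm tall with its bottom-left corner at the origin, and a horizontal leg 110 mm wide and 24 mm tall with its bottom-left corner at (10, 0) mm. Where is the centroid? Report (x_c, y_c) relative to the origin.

vertical leg: A = 10 × 130 = 1300.00, centroid at (5.00, 65.00).
horizontal leg: A = 110 × 24 = 2640.00, centroid at (65.00, 12.00).
ΣA = 3940.00 mm²
ΣAx_c = (1300.00)(5.00) + (2640.00)(65.00) = 178100.00 mm³
ΣAy_c = (1300.00)(65.00) + (2640.00)(12.00) = 116180.00 mm³
x_c = 178100.00 / 3940.00 = 45.20 mm
y_c = 116180.00 / 3940.00 = 29.49 mm

x_c = 45.20 mm, y_c = 29.49 mm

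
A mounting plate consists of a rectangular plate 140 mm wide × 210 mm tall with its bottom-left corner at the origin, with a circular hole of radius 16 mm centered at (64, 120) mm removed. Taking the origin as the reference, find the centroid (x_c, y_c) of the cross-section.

Part | A | x̄ᵢ | ȳᵢ | A·x̄ᵢ | A·ȳᵢ
plate | 29400.00 | 70.00 | 105.00 | 2058000.00 | 3087000.00
hole | -804.25 | 64.00 | 120.00 | -51471.85 | -96509.73
Σ | 28595.75 |  |  | 2006528.15 | 2990490.27
x_c = 2006528.15 / 28595.75 = 70.17 mm
y_c = 2990490.27 / 28595.75 = 104.58 mm

x_c = 70.17 mm, y_c = 104.58 mm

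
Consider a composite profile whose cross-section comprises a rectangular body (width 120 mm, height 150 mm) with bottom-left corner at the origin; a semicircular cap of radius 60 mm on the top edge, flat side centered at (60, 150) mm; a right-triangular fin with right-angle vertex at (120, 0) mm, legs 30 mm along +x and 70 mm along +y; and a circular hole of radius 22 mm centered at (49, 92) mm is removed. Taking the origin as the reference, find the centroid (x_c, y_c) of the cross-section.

x_c = 63.89 mm, y_c = 96.05 mm

rectangular body: A = 120 × 150 = 18000.00, centroid at (60.00, 75.00).
semicircular top: A = ½π·60² = 5654.87, centroid at (60.00, 175.46).
triangular fin: A = ½·30·70 = 1050.00, centroid at (130.00, 23.33).
hole: A = −π·22² = -1520.53, centroid at (49.00, 92.00).
ΣA = 23184.34 mm²
ΣAx_c = (18000.00)(60.00) + (5654.87)(60.00) + (1050.00)(130.00) + (-1520.53)(49.00) = 1481286.00 mm³
ΣAy_c = (18000.00)(75.00) + (5654.87)(175.46) + (1050.00)(23.33) + (-1520.53)(92.00) = 2226841.18 mm³
x_c = 1481286.00 / 23184.34 = 63.89 mm
y_c = 2226841.18 / 23184.34 = 96.05 mm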